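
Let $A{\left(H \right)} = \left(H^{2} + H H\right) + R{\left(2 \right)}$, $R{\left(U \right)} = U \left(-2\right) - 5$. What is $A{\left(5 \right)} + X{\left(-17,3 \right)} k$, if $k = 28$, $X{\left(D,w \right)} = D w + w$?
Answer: $-1303$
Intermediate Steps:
$R{\left(U \right)} = -5 - 2 U$ ($R{\left(U \right)} = - 2 U - 5 = -5 - 2 U$)
$X{\left(D,w \right)} = w + D w$
$A{\left(H \right)} = -9 + 2 H^{2}$ ($A{\left(H \right)} = \left(H^{2} + H H\right) - 9 = \left(H^{2} + H^{2}\right) - 9 = 2 H^{2} - 9 = -9 + 2 H^{2}$)
$A{\left(5 \right)} + X{\left(-17,3 \right)} k = \left(-9 + 2 \cdot 5^{2}\right) + 3 \left(1 - 17\right) 28 = \left(-9 + 2 \cdot 25\right) + 3 \left(-16\right) 28 = \left(-9 + 50\right) - 1344 = 41 - 1344 = -1303$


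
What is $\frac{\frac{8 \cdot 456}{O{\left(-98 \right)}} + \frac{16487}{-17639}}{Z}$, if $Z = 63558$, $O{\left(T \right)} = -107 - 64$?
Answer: $- \frac{1178357}{3363298686} \approx -0.00035036$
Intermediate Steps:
$O{\left(T \right)} = -171$ ($O{\left(T \right)} = -107 - 64 = -171$)
$\frac{\frac{8 \cdot 456}{O{\left(-98 \right)}} + \frac{16487}{-17639}}{Z} = \frac{\frac{8 \cdot 456}{-171} + \frac{16487}{-17639}}{63558} = \left(3648 \left(- \frac{1}{171}\right) + 16487 \left(- \frac{1}{17639}\right)\right) \frac{1}{63558} = \left(- \frac{64}{3} - \frac{16487}{17639}\right) \frac{1}{63558} = \left(- \frac{1178357}{52917}\right) \frac{1}{63558} = - \frac{1178357}{3363298686}$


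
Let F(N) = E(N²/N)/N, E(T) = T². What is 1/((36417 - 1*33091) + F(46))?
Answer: 1/3372 ≈ 0.00029656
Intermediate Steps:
F(N) = N (F(N) = (N²/N)²/N = N²/N = N)
1/((36417 - 1*33091) + F(46)) = 1/((36417 - 1*33091) + 46) = 1/((36417 - 33091) + 46) = 1/(3326 + 46) = 1/3372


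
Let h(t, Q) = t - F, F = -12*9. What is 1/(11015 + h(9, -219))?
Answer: 1/11132 ≈ 8.9831e-5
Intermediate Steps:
F = -108
h(t, Q) = 108 + t (h(t, Q) = t - 1*(-108) = t + 108 = 108 + t)
1/(11015 + h(9, -219)) = 1/(11015 + (108 + 9)) = 1/(11015 + 117) = 1/11132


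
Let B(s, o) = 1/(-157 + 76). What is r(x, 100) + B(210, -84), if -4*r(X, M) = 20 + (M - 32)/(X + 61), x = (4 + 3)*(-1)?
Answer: -863/162 ≈ -5.3272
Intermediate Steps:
x = -7 (x = 7*(-1) = -7)
B(s, o) = -1/81 (B(s, o) = 1/(-81) = -1/81)
r(X, M) = -5 - (-32 + M)/(4*(61 + X)) (r(X, M) = -(20 + (M - 32)/(X + 61))/4 = -(20 + (-32 + M)/(61 + X))/4 = -5 - (-32 + M)/(4*(61 + X)))
r(x, 100) + B(210, -84) = (-1188 - 1*100 - 20*(-7))/(4*(61 - 7)) - 1/81 = (1/4)*(-1188 - 100 + 140)/54 - 1/81 = (1/4)*(1/54)*(-1148) - 1/81 = -287/54 - 1/81 = -863/162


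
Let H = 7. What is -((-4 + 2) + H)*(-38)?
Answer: 190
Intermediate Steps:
-((-4 + 2) + H)*(-38) = -((-4 + 2) + 7)*(-38) = -(-2 + 7)*(-38) = -1*5*(-38) = -5*(-38) = 190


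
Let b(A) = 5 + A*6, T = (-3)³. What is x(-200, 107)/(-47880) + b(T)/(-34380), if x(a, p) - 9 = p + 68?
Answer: 1103/1524180 ≈ 0.00072367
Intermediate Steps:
x(a, p) = 77 + p (x(a, p) = 9 + (p + 68) = 9 + (68 + p) = 77 + p)
T = -27
b(A) = 5 + 6*A
x(-200, 107)/(-47880) + b(T)/(-34380) = (77 + 107)/(-47880) + (5 + 6*(-27))/(-34380) = 184*(-1/47880) + (5 - 162)*(-1/34380) = -23/5985 - 157*(-1/34380) = -23/5985 + 157/34380 = 1103/1524180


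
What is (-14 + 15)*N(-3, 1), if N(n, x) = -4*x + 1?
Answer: -3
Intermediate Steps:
N(n, x) = 1 - 4*x
(-14 + 15)*N(-3, 1) = (-14 + 15)*(1 - 4*1) = 1*(1 - 4) = 1*(-3) = -3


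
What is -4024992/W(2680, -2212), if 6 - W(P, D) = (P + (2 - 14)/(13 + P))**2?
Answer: 14595122103504/26044168245245 ≈ 0.56040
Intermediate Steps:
W(P, D) = 6 - (P - 12/(13 + P))**2 (W(P, D) = 6 - (P + (2 - 14)/(13 + P))**2 = 6 - (P - 12/(13 + P))**2)
-4024992/W(2680, -2212) = -4024992/(6 - (-12 + 2680**2 + 13*2680)**2/(13 + 2680)**2) = -4024992/(6 - 1*(-12 + 7182400 + 34840)**2/2693**2) = -4024992/(6 - 1*1/7252249*7217228**2) = -4024992/(6 - 1*1/7252249*52088380003984) = -4024992/(6 - 52088380003984/7252249) = -4024992/(-52088336490490/7252249) = -4024992*(-7252249/52088336490490) = 14595122103504/26044168245245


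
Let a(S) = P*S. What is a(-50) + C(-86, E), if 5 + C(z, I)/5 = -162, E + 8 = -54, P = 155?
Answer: -8585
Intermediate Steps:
E = -62 (E = -8 - 54 = -62)
C(z, I) = -835 (C(z, I) = -25 + 5*(-162) = -25 - 810 = -835)
a(S) = 155*S
a(-50) + C(-86, E) = 155*(-50) - 835 = -7750 - 835 = -8585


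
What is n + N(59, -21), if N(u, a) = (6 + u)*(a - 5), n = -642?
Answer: -2332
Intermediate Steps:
N(u, a) = (-5 + a)*(6 + u) (N(u, a) = (6 + u)*(-5 + a) = (-5 + a)*(6 + u))
n + N(59, -21) = -642 + (-30 - 5*59 + 6*(-21) - 21*59) = -642 + (-30 - 295 - 126 - 1239) = -642 - 1690 = -2332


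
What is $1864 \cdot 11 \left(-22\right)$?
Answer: $-451088$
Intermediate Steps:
$1864 \cdot 11 \left(-22\right) = 1864 \left(-242\right) = -451088$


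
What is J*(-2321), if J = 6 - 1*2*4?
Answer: 4642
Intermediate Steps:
J = -2 (J = 6 - 2*4 = 6 - 8 = -2)
J*(-2321) = -2*(-2321) = 4642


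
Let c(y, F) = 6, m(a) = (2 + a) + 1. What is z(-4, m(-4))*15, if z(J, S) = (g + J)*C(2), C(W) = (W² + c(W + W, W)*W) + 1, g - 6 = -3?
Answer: -255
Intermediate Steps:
m(a) = 3 + a
g = 3 (g = 6 - 3 = 3)
C(W) = 1 + W² + 6*W (C(W) = (W² + 6*W) + 1 = 1 + W² + 6*W)
z(J, S) = 51 + 17*J (z(J, S) = (3 + J)*(1 + 2² + 6*2) = (3 + J)*(1 + 4 + 12) = (3 + J)*17 = 51 + 17*J)
z(-4, m(-4))*15 = (51 + 17*(-4))*15 = (51 - 68)*15 = -17*15 = -255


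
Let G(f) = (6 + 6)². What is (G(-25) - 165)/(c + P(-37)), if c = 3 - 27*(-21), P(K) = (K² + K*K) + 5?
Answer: -21/3313 ≈ -0.0063387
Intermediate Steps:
P(K) = 5 + 2*K² (P(K) = (K² + K²) + 5 = 2*K² + 5 = 5 + 2*K²)
G(f) = 144 (G(f) = 12² = 144)
c = 570 (c = 3 + 567 = 570)
(G(-25) - 165)/(c + P(-37)) = (144 - 165)/(570 + (5 + 2*(-37)²)) = -21/(570 + (5 + 2*1369)) = -21/(570 + (5 + 2738)) = -21/(570 + 2743) = -21/3313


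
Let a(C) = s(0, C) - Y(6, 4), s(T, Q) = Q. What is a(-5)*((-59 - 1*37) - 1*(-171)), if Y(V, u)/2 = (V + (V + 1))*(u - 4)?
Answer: -375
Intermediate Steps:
Y(V, u) = 2*(1 + 2*V)*(-4 + u) (Y(V, u) = 2*((V + (V + 1))*(u - 4)) = 2*((V + (1 + V))*(-4 + u)) = 2*((1 + 2*V)*(-4 + u)) = 2*(1 + 2*V)*(-4 + u))
a(C) = C (a(C) = C - (-8 - 16*6 + 2*4 + 4*6*4) = C - (-8 - 96 + 8 + 96) = C - 1*0 = C + 0 = C)
a(-5)*((-59 - 1*37) - 1*(-171)) = -5*((-59 - 1*37) - 1*(-171)) = -5*((-59 - 37) + 171) = -5*(-96 + 171) = -5*75 = -375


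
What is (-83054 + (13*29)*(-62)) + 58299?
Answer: -48129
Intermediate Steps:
(-83054 + (13*29)*(-62)) + 58299 = (-83054 + 377*(-62)) + 58299 = (-83054 - 23374) + 58299 = -106428 + 58299 = -48129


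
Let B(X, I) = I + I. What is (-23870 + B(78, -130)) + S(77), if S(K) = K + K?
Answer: -23976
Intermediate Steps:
B(X, I) = 2*I
S(K) = 2*K
(-23870 + B(78, -130)) + S(77) = (-23870 + 2*(-130)) + 2*77 = (-23870 - 260) + 154 = -24130 + 154 = -23976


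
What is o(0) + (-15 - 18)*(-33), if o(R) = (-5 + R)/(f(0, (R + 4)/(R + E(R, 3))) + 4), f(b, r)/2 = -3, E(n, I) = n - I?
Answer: 2183/2 ≈ 1091.5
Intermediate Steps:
f(b, r) = -6 (f(b, r) = 2*(-3) = -6)
o(R) = 5/2 - R/2 (o(R) = (-5 + R)/(-6 + 4) = (-5 + R)/(-2) = (-5 + R)*(-½) = 5/2 - R/2)
o(0) + (-15 - 18)*(-33) = (5/2 - ½*0) + (-15 - 18)*(-33) = (5/2 + 0) - 33*(-33) = 5/2 + 1089 = 2183/2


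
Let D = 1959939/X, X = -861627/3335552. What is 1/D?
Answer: -287209/2179159483776 ≈ -1.3180e-7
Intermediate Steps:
X = -861627/3335552 (X = -861627*1/3335552 = -861627/3335552 ≈ -0.25832)
D = -2179159483776/287209 (D = 1959939/(-861627/3335552) = 1959939*(-3335552/861627) = -2179159483776/287209 ≈ -7.5874e+6)
1/D = 1/(-2179159483776/287209) = -287209/2179159483776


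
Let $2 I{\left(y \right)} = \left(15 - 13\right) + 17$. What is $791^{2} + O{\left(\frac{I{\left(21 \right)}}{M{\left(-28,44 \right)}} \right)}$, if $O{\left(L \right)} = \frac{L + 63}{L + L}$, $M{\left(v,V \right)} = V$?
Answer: $\frac{23781441}{38} \approx 6.2583 \cdot 10^{5}$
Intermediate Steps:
$I{\left(y \right)} = \frac{19}{2}$ ($I{\left(y \right)} = \frac{\left(15 - 13\right) + 17}{2} = \frac{2 + 17}{2} = \frac{1}{2} \cdot 19 = \frac{19}{2}$)
$O{\left(L \right)} = \frac{63 + L}{2 L}$
$791^{2} + O{\left(\frac{I{\left(21 \right)}}{M{\left(-28,44 \right)}} \right)} = 791^{2} + \frac{63 + \frac{19}{2 \cdot 44}}{2 \frac{19}{2 \cdot 44}} = 625681 + \frac{63 + \frac{19}{2} \cdot \frac{1}{44}}{2 \cdot \frac{19}{2} \cdot \frac{1}{44}} = 625681 + \frac{63 + \frac{19}{88}}{2 \cdot \frac{19}{88}} = 625681 + \frac{1}{2} \cdot \frac{88}{19} \cdot \frac{5563}{88} = 625681 + \frac{5563}{38} = \frac{23781441}{38}$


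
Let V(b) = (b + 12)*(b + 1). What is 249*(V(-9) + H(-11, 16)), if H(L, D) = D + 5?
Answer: -747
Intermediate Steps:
V(b) = (1 + b)*(12 + b) (V(b) = (12 + b)*(1 + b) = (1 + b)*(12 + b))
H(L, D) = 5 + D
249*(V(-9) + H(-11, 16)) = 249*((12 + (-9)**2 + 13*(-9)) + (5 + 16)) = 249*((12 + 81 - 117) + 21) = 249*(-24 + 21) = 249*(-3) = -747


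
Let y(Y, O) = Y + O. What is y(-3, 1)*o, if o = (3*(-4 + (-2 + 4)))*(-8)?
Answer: -96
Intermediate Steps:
o = 48 (o = (3*(-4 + 2))*(-8) = (3*(-2))*(-8) = -6*(-8) = 48)
y(Y, O) = O + Y
y(-3, 1)*o = (1 - 3)*48 = -2*48 = -96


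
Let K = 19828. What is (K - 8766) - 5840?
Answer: 5222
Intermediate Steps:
(K - 8766) - 5840 = (19828 - 8766) - 5840 = 11062 - 5840 = 5222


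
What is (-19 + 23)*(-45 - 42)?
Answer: -348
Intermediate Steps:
(-19 + 23)*(-45 - 42) = 4*(-87) = -348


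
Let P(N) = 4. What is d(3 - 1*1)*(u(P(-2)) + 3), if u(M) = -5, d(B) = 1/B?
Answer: -1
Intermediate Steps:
d(3 - 1*1)*(u(P(-2)) + 3) = (-5 + 3)/(3 - 1*1) = -2/(3 - 1) = -2/2 = (½)*(-2) = -1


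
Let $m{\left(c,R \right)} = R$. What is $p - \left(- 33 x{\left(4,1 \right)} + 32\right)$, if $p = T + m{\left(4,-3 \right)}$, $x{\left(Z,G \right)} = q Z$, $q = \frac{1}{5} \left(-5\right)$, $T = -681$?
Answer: $-848$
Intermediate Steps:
$q = -1$ ($q = \frac{1}{5} \left(-5\right) = -1$)
$x{\left(Z,G \right)} = - Z$
$p = -684$ ($p = -681 - 3 = -684$)
$p - \left(- 33 x{\left(4,1 \right)} + 32\right) = -684 - \left(- 33 \left(\left(-1\right) 4\right) + 32\right) = -684 - \left(\left(-33\right) \left(-4\right) + 32\right) = -684 - \left(132 + 32\right) = -684 - 164 = -848$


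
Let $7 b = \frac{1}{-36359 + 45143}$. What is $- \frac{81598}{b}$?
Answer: $-5017297824$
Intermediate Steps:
$b = \frac{1}{61488}$ ($b = \frac{1}{7 \left(-36359 + 45143\right)} = \frac{1}{7 \cdot 8784} = \frac{1}{7} \cdot \frac{1}{8784} = \frac{1}{61488} \approx 1.6263 \cdot 10^{-5}$)
$- \frac{81598}{b} = - 81598 \frac{1}{\frac{1}{61488}} = \left(-81598\right) 61488 = -5017297824$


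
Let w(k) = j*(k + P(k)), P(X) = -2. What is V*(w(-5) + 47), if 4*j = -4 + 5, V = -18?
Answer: -1629/2 ≈ -814.50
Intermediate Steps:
j = 1/4 (j = (-4 + 5)/4 = (1/4)*1 = 1/4 ≈ 0.25000)
w(k) = -1/2 + k/4 (w(k) = (k - 2)/4 = (-2 + k)/4 = -1/2 + k/4)
V*(w(-5) + 47) = -18*((-1/2 + (1/4)*(-5)) + 47) = -18*((-1/2 - 5/4) + 47) = -18*(-7/4 + 47) = -18*181/4 = -1629/2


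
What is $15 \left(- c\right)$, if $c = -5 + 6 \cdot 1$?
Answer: $-15$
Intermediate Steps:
$c = 1$ ($c = -5 + 6 = 1$)
$15 \left(- c\right) = 15 \left(\left(-1\right) 1\right) = 15 \left(-1\right) = -15$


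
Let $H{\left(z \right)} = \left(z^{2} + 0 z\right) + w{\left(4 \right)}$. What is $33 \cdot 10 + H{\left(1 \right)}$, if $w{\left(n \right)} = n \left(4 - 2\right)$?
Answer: $339$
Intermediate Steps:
$w{\left(n \right)} = 2 n$ ($w{\left(n \right)} = n 2 = 2 n$)
$H{\left(z \right)} = 8 + z^{2}$ ($H{\left(z \right)} = \left(z^{2} + 0 z\right) + 2 \cdot 4 = \left(z^{2} + 0\right) + 8 = z^{2} + 8 = 8 + z^{2}$)
$33 \cdot 10 + H{\left(1 \right)} = 33 \cdot 10 + \left(8 + 1^{2}\right) = 330 + \left(8 + 1\right) = 330 + 9 = 339$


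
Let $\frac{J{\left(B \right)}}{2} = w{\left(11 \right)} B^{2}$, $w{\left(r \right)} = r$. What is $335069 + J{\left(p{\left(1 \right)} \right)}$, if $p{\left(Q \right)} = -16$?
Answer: $340701$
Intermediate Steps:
$J{\left(B \right)} = 22 B^{2}$ ($J{\left(B \right)} = 2 \cdot 11 B^{2} = 22 B^{2}$)
$335069 + J{\left(p{\left(1 \right)} \right)} = 335069 + 22 \left(-16\right)^{2} = 335069 + 22 \cdot 256 = 335069 + 5632 = 340701$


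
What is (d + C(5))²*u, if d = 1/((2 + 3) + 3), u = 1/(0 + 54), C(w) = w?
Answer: 1681/3456 ≈ 0.48640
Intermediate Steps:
u = 1/54 ≈ 0.018519
d = ⅛ (d = 1/(5 + 3) = 1/8 = ⅛ ≈ 0.12500)
(d + C(5))²*u = (⅛ + 5)²*(1/54) = (41/8)²*(1/54) = (1681/64)*(1/54) = 1681/3456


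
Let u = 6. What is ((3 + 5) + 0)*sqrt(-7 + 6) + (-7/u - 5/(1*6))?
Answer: -2 + 8*I ≈ -2.0 + 8.0*I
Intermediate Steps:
((3 + 5) + 0)*sqrt(-7 + 6) + (-7/u - 5/(1*6)) = ((3 + 5) + 0)*sqrt(-7 + 6) + (-7/6 - 5/(1*6)) = (8 + 0)*sqrt(-1) + (-7*1/6 - 5/6) = 8*I + (-7/6 - 5*1/6) = 8*I + (-7/6 - 5/6) = 8*I - 2 = -2 + 8*I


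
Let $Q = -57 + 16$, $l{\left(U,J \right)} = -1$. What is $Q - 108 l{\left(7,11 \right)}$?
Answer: $67$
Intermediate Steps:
$Q = -41$
$Q - 108 l{\left(7,11 \right)} = -41 - -108 = -41 + 108 = 67$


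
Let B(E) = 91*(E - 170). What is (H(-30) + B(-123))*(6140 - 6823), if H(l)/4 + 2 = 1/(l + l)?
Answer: 273245078/15 ≈ 1.8216e+7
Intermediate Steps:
B(E) = -15470 + 91*E (B(E) = 91*(-170 + E) = -15470 + 91*E)
H(l) = -8 + 2/l (H(l) = -8 + 4/(l + l) = -8 + 4/((2*l)) = -8 + 4*(1/(2*l)) = -8 + 2/l)
(H(-30) + B(-123))*(6140 - 6823) = ((-8 + 2/(-30)) + (-15470 + 91*(-123)))*(6140 - 6823) = ((-8 + 2*(-1/30)) + (-15470 - 11193))*(-683) = ((-8 - 1/15) - 26663)*(-683) = (-121/15 - 26663)*(-683) = -400066/15*(-683) = 273245078/15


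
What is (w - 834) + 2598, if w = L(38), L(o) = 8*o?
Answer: 2068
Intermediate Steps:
w = 304 (w = 8*38 = 304)
(w - 834) + 2598 = (304 - 834) + 2598 = -530 + 2598 = 2068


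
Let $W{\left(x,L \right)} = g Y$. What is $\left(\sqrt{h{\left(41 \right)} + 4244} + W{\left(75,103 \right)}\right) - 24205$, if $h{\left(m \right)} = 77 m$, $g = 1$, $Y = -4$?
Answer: $-24209 + \sqrt{7401} \approx -24123.0$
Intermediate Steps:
$W{\left(x,L \right)} = -4$ ($W{\left(x,L \right)} = 1 \left(-4\right) = -4$)
$\left(\sqrt{h{\left(41 \right)} + 4244} + W{\left(75,103 \right)}\right) - 24205 = \left(\sqrt{77 \cdot 41 + 4244} - 4\right) - 24205 = \left(\sqrt{3157 + 4244} - 4\right) - 24205 = \left(\sqrt{7401} - 4\right) - 24205 = \left(-4 + \sqrt{7401}\right) - 24205 = -24209 + \sqrt{7401}$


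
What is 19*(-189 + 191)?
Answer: 38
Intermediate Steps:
19*(-189 + 191) = 19*2 = 38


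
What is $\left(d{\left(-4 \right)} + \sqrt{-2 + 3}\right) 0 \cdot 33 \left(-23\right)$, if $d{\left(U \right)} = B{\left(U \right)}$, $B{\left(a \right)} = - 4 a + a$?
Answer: $0$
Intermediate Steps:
$B{\left(a \right)} = - 3 a$
$d{\left(U \right)} = - 3 U$
$\left(d{\left(-4 \right)} + \sqrt{-2 + 3}\right) 0 \cdot 33 \left(-23\right) = \left(\left(-3\right) \left(-4\right) + \sqrt{-2 + 3}\right) 0 \cdot 33 \left(-23\right) = \left(12 + \sqrt{1}\right) 0 \cdot 33 \left(-23\right) = \left(12 + 1\right) 0 \cdot 33 \left(-23\right) = 13 \cdot 0 \cdot 33 \left(-23\right) = 0 \cdot 33 \left(-23\right) = 0 \left(-23\right) = 0$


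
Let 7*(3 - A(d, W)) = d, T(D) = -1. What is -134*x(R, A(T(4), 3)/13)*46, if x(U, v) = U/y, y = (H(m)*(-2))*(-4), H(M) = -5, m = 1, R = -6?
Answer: -4623/5 ≈ -924.60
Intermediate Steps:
y = -40 (y = -5*(-2)*(-4) = 10*(-4) = -40)
A(d, W) = 3 - d/7
x(U, v) = -U/40 (x(U, v) = U/(-40) = U*(-1/40) = -U/40)
-134*x(R, A(T(4), 3)/13)*46 = -(-67)*(-6)/20*46 = -134*3/20*46 = -201/10*46 = -4623/5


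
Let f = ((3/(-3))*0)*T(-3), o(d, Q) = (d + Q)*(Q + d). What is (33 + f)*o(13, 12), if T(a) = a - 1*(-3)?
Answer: 20625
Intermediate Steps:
o(d, Q) = (Q + d)² (o(d, Q) = (Q + d)*(Q + d) = (Q + d)²)
T(a) = 3 + a (T(a) = a + 3 = 3 + a)
f = 0 (f = ((3/(-3))*0)*(3 - 3) = ((3*(-⅓))*0)*0 = -1*0*0 = 0*0 = 0)
(33 + f)*o(13, 12) = (33 + 0)*(12 + 13)² = 33*25² = 33*625 = 20625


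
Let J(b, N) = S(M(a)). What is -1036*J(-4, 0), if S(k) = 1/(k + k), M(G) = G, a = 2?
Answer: -259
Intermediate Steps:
S(k) = 1/(2*k)
J(b, N) = 1/4 (J(b, N) = (1/2)/2 = (1/2)*(1/2) = 1/4)
-1036*J(-4, 0) = -1036*1/4 = -259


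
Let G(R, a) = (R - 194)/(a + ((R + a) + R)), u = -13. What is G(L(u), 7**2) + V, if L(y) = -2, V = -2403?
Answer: -113039/47 ≈ -2405.1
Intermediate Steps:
G(R, a) = (-194 + R)/(2*R + 2*a) (G(R, a) = (-194 + R)/(a + (a + 2*R)) = (-194 + R)/(2*R + 2*a))
G(L(u), 7**2) + V = (-97 + (1/2)*(-2))/(-2 + 7**2) - 2403 = (-97 - 1)/(-2 + 49) - 2403 = -98/47 - 2403 = -113039/47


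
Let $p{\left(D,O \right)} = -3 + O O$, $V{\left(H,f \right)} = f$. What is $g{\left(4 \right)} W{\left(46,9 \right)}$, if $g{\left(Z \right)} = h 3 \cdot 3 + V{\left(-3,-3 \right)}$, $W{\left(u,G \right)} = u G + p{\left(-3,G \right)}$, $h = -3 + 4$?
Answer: $2952$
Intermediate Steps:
$p{\left(D,O \right)} = -3 + O^{2}$
$h = 1$
$W{\left(u,G \right)} = -3 + G^{2} + G u$ ($W{\left(u,G \right)} = u G + \left(-3 + G^{2}\right) = G u + \left(-3 + G^{2}\right) = -3 + G^{2} + G u$)
$g{\left(Z \right)} = 6$ ($g{\left(Z \right)} = 1 \cdot 3 \cdot 3 - 3 = 3 \cdot 3 - 3 = 9 - 3 = 6$)
$g{\left(4 \right)} W{\left(46,9 \right)} = 6 \left(-3 + 9^{2} + 9 \cdot 46\right) = 6 \left(-3 + 81 + 414\right) = 6 \cdot 492 = 2952$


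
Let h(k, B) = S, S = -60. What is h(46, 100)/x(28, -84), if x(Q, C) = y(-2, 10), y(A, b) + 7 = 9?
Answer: -30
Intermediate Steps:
y(A, b) = 2 (y(A, b) = -7 + 9 = 2)
x(Q, C) = 2
h(k, B) = -60
h(46, 100)/x(28, -84) = -60/2 = -60*½ = -30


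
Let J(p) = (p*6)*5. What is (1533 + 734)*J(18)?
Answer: 1224180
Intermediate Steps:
J(p) = 30*p (J(p) = (6*p)*5 = 30*p)
(1533 + 734)*J(18) = (1533 + 734)*(30*18) = 2267*540 = 1224180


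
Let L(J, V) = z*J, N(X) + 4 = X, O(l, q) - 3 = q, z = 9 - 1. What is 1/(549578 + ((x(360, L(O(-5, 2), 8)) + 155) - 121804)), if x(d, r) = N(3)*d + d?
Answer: 1/427929 ≈ 2.3368e-6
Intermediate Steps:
z = 8
O(l, q) = 3 + q
N(X) = -4 + X
L(J, V) = 8*J
x(d, r) = 0 (x(d, r) = (-4 + 3)*d + d = -d + d = 0)
1/(549578 + ((x(360, L(O(-5, 2), 8)) + 155) - 121804)) = 1/(549578 + ((0 + 155) - 121804)) = 1/(549578 + (155 - 121804)) = 1/(549578 - 121649) = 1/427929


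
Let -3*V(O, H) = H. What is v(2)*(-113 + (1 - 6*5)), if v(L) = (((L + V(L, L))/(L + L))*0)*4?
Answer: 0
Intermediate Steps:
V(O, H) = -H/3
v(L) = 0 (v(L) = (((L - L/3)/(L + L))*0)*4 = (((2*L/3)/((2*L)))*0)*4 = (((2*L/3)*(1/(2*L)))*0)*4 = ((⅓)*0)*4 = 0*4 = 0)
v(2)*(-113 + (1 - 6*5)) = 0*(-113 + (1 - 6*5)) = 0*(-113 + (1 - 30)) = 0*(-113 - 29) = 0*(-142) = 0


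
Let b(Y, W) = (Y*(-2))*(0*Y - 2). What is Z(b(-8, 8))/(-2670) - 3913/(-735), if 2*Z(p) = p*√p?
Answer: 559/105 + 32*I*√2/1335 ≈ 5.3238 + 0.033899*I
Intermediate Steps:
b(Y, W) = 4*Y (b(Y, W) = (-2*Y)*(0 - 2) = -2*Y*(-2) = 4*Y)
Z(p) = p^(3/2)/2 (Z(p) = (p*√p)/2 = p^(3/2)/2)
Z(b(-8, 8))/(-2670) - 3913/(-735) = ((4*(-8))^(3/2)/2)/(-2670) - 3913/(-735) = ((-32)^(3/2)/2)*(-1/2670) - 3913*(-1/735) = ((-128*I*√2)/2)*(-1/2670) + 559/105 = -64*I*√2*(-1/2670) + 559/105 = 32*I*√2/1335 + 559/105 = 559/105 + 32*I*√2/1335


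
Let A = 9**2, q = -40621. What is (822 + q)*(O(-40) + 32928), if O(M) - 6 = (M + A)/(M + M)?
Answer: -104857589521/80 ≈ -1.3107e+9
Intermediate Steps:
A = 81
O(M) = 6 + (81 + M)/(2*M) (O(M) = 6 + (M + 81)/(M + M) = 6 + (81 + M)/((2*M)) = 6 + (81 + M)*(1/(2*M)) = 6 + (81 + M)/(2*M))
(822 + q)*(O(-40) + 32928) = (822 - 40621)*((1/2)*(81 + 13*(-40))/(-40) + 32928) = -39799*((1/2)*(-1/40)*(81 - 520) + 32928) = -39799*((1/2)*(-1/40)*(-439) + 32928) = -39799*(439/80 + 32928) = -39799*2634679/80 = -104857589521/80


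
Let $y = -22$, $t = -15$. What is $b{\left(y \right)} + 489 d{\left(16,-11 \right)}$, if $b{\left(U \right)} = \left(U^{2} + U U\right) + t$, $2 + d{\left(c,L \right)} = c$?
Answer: $7799$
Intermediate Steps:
$d{\left(c,L \right)} = -2 + c$
$b{\left(U \right)} = -15 + 2 U^{2}$ ($b{\left(U \right)} = \left(U^{2} + U U\right) - 15 = \left(U^{2} + U^{2}\right) - 15 = 2 U^{2} - 15 = -15 + 2 U^{2}$)
$b{\left(y \right)} + 489 d{\left(16,-11 \right)} = \left(-15 + 2 \left(-22\right)^{2}\right) + 489 \left(-2 + 16\right) = \left(-15 + 2 \cdot 484\right) + 489 \cdot 14 = \left(-15 + 968\right) + 6846 = 953 + 6846 = 7799$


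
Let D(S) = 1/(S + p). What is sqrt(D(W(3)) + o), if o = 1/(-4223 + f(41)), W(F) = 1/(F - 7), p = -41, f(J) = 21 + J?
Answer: I*sqrt(1282274565)/228855 ≈ 0.15647*I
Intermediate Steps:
W(F) = 1/(-7 + F)
D(S) = 1/(-41 + S) (D(S) = 1/(S - 41) = 1/(-41 + S))
o = -1/4161 (o = 1/(-4223 + (21 + 41)) = 1/(-4223 + 62) = 1/(-4161) = -1/4161 ≈ -0.00024033)
sqrt(D(W(3)) + o) = sqrt(1/(-41 + 1/(-7 + 3)) - 1/4161) = sqrt(1/(-41 + 1/(-4)) - 1/4161) = sqrt(1/(-41 - 1/4) - 1/4161) = sqrt(1/(-165/4) - 1/4161) = sqrt(-4/165 - 1/4161) = sqrt(-5603/228855) = I*sqrt(1282274565)/228855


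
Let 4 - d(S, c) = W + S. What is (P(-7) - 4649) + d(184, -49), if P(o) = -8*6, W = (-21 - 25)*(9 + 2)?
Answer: -4371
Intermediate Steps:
W = -506 (W = -46*11 = -506)
P(o) = -48
d(S, c) = 510 - S (d(S, c) = 4 - (-506 + S) = 4 + (506 - S) = 510 - S)
(P(-7) - 4649) + d(184, -49) = (-48 - 4649) + (510 - 1*184) = -4697 + (510 - 184) = -4697 + 326 = -4371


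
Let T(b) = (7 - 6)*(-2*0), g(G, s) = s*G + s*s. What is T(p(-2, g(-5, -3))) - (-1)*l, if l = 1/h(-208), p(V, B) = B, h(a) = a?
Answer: -1/208 ≈ -0.0048077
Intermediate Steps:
g(G, s) = s**2 + G*s (g(G, s) = G*s + s**2 = s**2 + G*s)
T(b) = 0 (T(b) = 1*0 = 0)
l = -1/208 (l = 1/(-208) = -1/208 ≈ -0.0048077)
T(p(-2, g(-5, -3))) - (-1)*l = 0 - (-1)*(-1)/208 = 0 - 1*1/208 = 0 - 1/208 = -1/208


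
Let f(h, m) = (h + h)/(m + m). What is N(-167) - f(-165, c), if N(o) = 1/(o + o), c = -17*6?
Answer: -4601/2839 ≈ -1.6206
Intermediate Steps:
c = -102
N(o) = 1/(2*o)
f(h, m) = h/m (f(h, m) = (2*h)/((2*m)) = (2*h)*(1/(2*m)) = h/m)
N(-167) - f(-165, c) = (½)/(-167) - (-165)/(-102) = (½)*(-1/167) - (-165)*(-1)/102 = -1/334 - 1*55/34 = -1/334 - 55/34 = -4601/2839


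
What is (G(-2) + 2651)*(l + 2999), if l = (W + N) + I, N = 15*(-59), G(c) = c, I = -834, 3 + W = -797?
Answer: 1271520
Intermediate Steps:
W = -800 (W = -3 - 797 = -800)
N = -885
l = -2519 (l = (-800 - 885) - 834 = -1685 - 834 = -2519)
(G(-2) + 2651)*(l + 2999) = (-2 + 2651)*(-2519 + 2999) = 2649*480 = 1271520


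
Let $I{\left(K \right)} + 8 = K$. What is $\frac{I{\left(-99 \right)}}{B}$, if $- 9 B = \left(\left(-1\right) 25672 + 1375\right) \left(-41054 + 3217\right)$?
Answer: $\frac{321}{306441863} \approx 1.0475 \cdot 10^{-6}$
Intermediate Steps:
$I{\left(K \right)} = -8 + K$
$B = - \frac{306441863}{3}$ ($B = - \frac{\left(\left(-1\right) 25672 + 1375\right) \left(-41054 + 3217\right)}{9} = - \frac{\left(-25672 + 1375\right) \left(-37837\right)}{9} = - \frac{\left(-24297\right) \left(-37837\right)}{9} = \left(- \frac{1}{9}\right) 919325589 = - \frac{306441863}{3} \approx -1.0215 \cdot 10^{8}$)
$\frac{I{\left(-99 \right)}}{B} = \frac{-8 - 99}{- \frac{306441863}{3}} = \left(-107\right) \left(- \frac{3}{306441863}\right) = \frac{321}{306441863}$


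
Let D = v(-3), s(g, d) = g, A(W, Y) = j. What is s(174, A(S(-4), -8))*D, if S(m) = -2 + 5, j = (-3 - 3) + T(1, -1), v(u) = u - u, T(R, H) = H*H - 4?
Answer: 0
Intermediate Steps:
T(R, H) = -4 + H**2 (T(R, H) = H**2 - 4 = -4 + H**2)
v(u) = 0
j = -9 (j = (-3 - 3) + (-4 + (-1)**2) = -6 + (-4 + 1) = -6 - 3 = -9)
S(m) = 3
A(W, Y) = -9
D = 0
s(174, A(S(-4), -8))*D = 174*0 = 0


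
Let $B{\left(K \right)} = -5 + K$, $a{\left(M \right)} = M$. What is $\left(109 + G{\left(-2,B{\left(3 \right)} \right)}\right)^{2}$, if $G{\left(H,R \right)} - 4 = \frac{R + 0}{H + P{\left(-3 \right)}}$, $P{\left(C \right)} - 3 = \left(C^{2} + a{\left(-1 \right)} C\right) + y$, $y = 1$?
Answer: $\frac{624100}{49} \approx 12737.0$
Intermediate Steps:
$P{\left(C \right)} = 4 + C^{2} - C$ ($P{\left(C \right)} = 3 + \left(\left(C^{2} - C\right) + 1\right) = 3 + \left(1 + C^{2} - C\right) = 4 + C^{2} - C$)
$G{\left(H,R \right)} = 4 + \frac{R}{16 + H}$ ($G{\left(H,R \right)} = 4 + \frac{R + 0}{H + \left(4 + \left(-3\right)^{2} - -3\right)} = 4 + \frac{R}{H + \left(4 + 9 + 3\right)} = 4 + \frac{R}{H + 16} = 4 + \frac{R}{16 + H}$)
$\left(109 + G{\left(-2,B{\left(3 \right)} \right)}\right)^{2} = \left(109 + \frac{64 + \left(-5 + 3\right) + 4 \left(-2\right)}{16 - 2}\right)^{2} = \left(109 + \frac{64 - 2 - 8}{14}\right)^{2} = \left(109 + \frac{1}{14} \cdot 54\right)^{2} = \left(109 + \frac{27}{7}\right)^{2} = \left(\frac{790}{7}\right)^{2} = \frac{624100}{49}$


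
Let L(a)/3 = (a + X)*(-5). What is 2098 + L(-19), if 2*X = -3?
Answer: 4811/2 ≈ 2405.5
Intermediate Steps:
X = -3/2 (X = (½)*(-3) = -3/2 ≈ -1.5000)
L(a) = 45/2 - 15*a (L(a) = 3*((a - 3/2)*(-5)) = 3*((-3/2 + a)*(-5)) = 3*(15/2 - 5*a) = 45/2 - 15*a)
2098 + L(-19) = 2098 + (45/2 - 15*(-19)) = 2098 + (45/2 + 285) = 2098 + 615/2 = 4811/2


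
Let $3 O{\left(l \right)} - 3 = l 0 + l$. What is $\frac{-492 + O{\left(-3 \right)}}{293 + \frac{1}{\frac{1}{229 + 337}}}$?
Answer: $- \frac{492}{859} \approx -0.57276$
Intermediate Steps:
$O{\left(l \right)} = 1 + \frac{l}{3}$ ($O{\left(l \right)} = 1 + \frac{l 0 + l}{3} = 1 + \frac{0 + l}{3} = 1 + \frac{l}{3}$)
$\frac{-492 + O{\left(-3 \right)}}{293 + \frac{1}{\frac{1}{229 + 337}}} = \frac{-492 + \left(1 + \frac{1}{3} \left(-3\right)\right)}{293 + \frac{1}{\frac{1}{229 + 337}}} = \frac{-492 + \left(1 - 1\right)}{293 + \frac{1}{\frac{1}{566}}} = \frac{-492 + 0}{293 + \frac{1}{\frac{1}{566}}} = - \frac{492}{293 + 566} = - \frac{492}{859}$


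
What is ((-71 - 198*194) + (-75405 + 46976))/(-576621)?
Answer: 22304/192207 ≈ 0.11604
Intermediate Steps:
((-71 - 198*194) + (-75405 + 46976))/(-576621) = ((-71 - 38412) - 28429)*(-1/576621) = (-38483 - 28429)*(-1/576621) = -66912*(-1/576621) = 22304/192207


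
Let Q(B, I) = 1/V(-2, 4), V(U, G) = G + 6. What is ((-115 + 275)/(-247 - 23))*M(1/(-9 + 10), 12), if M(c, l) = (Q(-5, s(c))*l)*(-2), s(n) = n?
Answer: 64/45 ≈ 1.4222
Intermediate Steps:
V(U, G) = 6 + G
Q(B, I) = ⅒ (Q(B, I) = 1/(6 + 4) = 1/10 = ⅒)
M(c, l) = -l/5 (M(c, l) = (l/10)*(-2) = -l/5)
((-115 + 275)/(-247 - 23))*M(1/(-9 + 10), 12) = ((-115 + 275)/(-247 - 23))*(-⅕*12) = (160/(-270))*(-12/5) = (160*(-1/270))*(-12/5) = -16/27*(-12/5) = 64/45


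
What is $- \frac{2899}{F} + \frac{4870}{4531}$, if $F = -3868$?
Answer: $\frac{31972529}{17525908} \approx 1.8243$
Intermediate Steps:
$- \frac{2899}{F} + \frac{4870}{4531} = - \frac{2899}{-3868} + \frac{4870}{4531} = \left(-2899\right) \left(- \frac{1}{3868}\right) + 4870 \cdot \frac{1}{4531} = \frac{2899}{3868} + \frac{4870}{4531} = \frac{31972529}{17525908}$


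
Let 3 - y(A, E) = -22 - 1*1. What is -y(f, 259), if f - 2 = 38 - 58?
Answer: -26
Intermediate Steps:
f = -18 (f = 2 + (38 - 58) = 2 - 20 = -18)
y(A, E) = 26 (y(A, E) = 3 - (-22 - 1*1) = 3 - (-22 - 1) = 3 - 1*(-23) = 3 + 23 = 26)
-y(f, 259) = -1*26 = -26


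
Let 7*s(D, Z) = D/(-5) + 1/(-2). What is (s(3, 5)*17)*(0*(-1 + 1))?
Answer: 0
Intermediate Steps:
s(D, Z) = -1/14 - D/35 (s(D, Z) = (D/(-5) + 1/(-2))/7 = (D*(-⅕) + 1*(-½))/7 = (-D/5 - ½)/7 = (-½ - D/5)/7 = -1/14 - D/35)
(s(3, 5)*17)*(0*(-1 + 1)) = ((-1/14 - 1/35*3)*17)*(0*(-1 + 1)) = ((-1/14 - 3/35)*17)*(0*0) = -11/70*17*0 = -187/70*0 = 0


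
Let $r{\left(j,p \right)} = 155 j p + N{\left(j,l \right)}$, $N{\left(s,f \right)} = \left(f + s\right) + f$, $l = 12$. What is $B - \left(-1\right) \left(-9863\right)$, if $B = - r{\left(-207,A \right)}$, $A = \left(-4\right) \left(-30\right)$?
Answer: $3840520$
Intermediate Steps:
$N{\left(s,f \right)} = s + 2 f$
$A = 120$
$r{\left(j,p \right)} = 24 + j + 155 j p$ ($r{\left(j,p \right)} = 155 j p + \left(j + 2 \cdot 12\right) = 155 j p + \left(j + 24\right) = 155 j p + \left(24 + j\right) = 24 + j + 155 j p$)
$B = 3850383$ ($B = - (24 - 207 + 155 \left(-207\right) 120) = - (24 - 207 - 3850200) = \left(-1\right) \left(-3850383\right) = 3850383$)
$B - \left(-1\right) \left(-9863\right) = 3850383 - \left(-1\right) \left(-9863\right) = 3850383 - 9863 = 3840520$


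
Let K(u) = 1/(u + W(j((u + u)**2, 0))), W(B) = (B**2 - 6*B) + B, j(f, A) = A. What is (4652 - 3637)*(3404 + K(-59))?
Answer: 203847525/59 ≈ 3.4550e+6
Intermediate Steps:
W(B) = B**2 - 5*B
K(u) = 1/u (K(u) = 1/(u + 0*(-5 + 0)) = 1/(u + 0*(-5)) = 1/(u + 0) = 1/u)
(4652 - 3637)*(3404 + K(-59)) = (4652 - 3637)*(3404 + 1/(-59)) = 1015*(3404 - 1/59) = 1015*(200835/59) = 203847525/59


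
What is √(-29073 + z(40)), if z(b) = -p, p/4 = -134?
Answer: I*√28537 ≈ 168.93*I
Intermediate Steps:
p = -536 (p = 4*(-134) = -536)
z(b) = 536 (z(b) = -1*(-536) = 536)
√(-29073 + z(40)) = √(-29073 + 536) = √(-28537) = I*√28537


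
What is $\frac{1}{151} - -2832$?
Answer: $\frac{427633}{151} \approx 2832.0$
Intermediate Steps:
$\frac{1}{151} - -2832 = \frac{1}{151} + 2832 = \frac{427633}{151}$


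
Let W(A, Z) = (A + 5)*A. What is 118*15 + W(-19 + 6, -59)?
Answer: 1874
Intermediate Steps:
W(A, Z) = A*(5 + A) (W(A, Z) = (5 + A)*A = A*(5 + A))
118*15 + W(-19 + 6, -59) = 118*15 + (-19 + 6)*(5 + (-19 + 6)) = 1770 - 13*(5 - 13) = 1770 - 13*(-8) = 1770 + 104 = 1874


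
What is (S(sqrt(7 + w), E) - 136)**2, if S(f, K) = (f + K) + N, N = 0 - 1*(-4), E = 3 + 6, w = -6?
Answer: 14884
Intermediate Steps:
E = 9
N = 4 (N = 0 + 4 = 4)
S(f, K) = 4 + K + f (S(f, K) = (f + K) + 4 = (K + f) + 4 = 4 + K + f)
(S(sqrt(7 + w), E) - 136)**2 = ((4 + 9 + sqrt(7 - 6)) - 136)**2 = ((4 + 9 + sqrt(1)) - 136)**2 = ((4 + 9 + 1) - 136)**2 = (14 - 136)**2 = (-122)**2 = 14884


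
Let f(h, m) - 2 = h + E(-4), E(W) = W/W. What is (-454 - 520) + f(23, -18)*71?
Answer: 872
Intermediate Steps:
E(W) = 1
f(h, m) = 3 + h (f(h, m) = 2 + (h + 1) = 2 + (1 + h) = 3 + h)
(-454 - 520) + f(23, -18)*71 = (-454 - 520) + (3 + 23)*71 = -974 + 26*71 = -974 + 1846 = 872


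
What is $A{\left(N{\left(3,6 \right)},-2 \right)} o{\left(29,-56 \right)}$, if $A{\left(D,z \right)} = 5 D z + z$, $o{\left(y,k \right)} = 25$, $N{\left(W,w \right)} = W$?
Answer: $-800$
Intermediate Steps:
$A{\left(D,z \right)} = z + 5 D z$ ($A{\left(D,z \right)} = 5 D z + z = z + 5 D z$)
$A{\left(N{\left(3,6 \right)},-2 \right)} o{\left(29,-56 \right)} = - 2 \left(1 + 5 \cdot 3\right) 25 = - 2 \left(1 + 15\right) 25 = \left(-2\right) 16 \cdot 25 = \left(-32\right) 25 = -800$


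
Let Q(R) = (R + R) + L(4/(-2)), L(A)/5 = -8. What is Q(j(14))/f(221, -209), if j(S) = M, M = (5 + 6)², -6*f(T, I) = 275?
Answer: -1212/275 ≈ -4.4073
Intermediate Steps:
f(T, I) = -275/6 (f(T, I) = -⅙*275 = -275/6)
M = 121 (M = 11² = 121)
L(A) = -40 (L(A) = 5*(-8) = -40)
j(S) = 121
Q(R) = -40 + 2*R (Q(R) = (R + R) - 40 = 2*R - 40 = -40 + 2*R)
Q(j(14))/f(221, -209) = (-40 + 2*121)/(-275/6) = (-40 + 242)*(-6/275) = 202*(-6/275) = -1212/275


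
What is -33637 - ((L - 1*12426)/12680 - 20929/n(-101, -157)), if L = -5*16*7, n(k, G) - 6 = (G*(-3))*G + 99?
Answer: -7873546649057/234079140 ≈ -33636.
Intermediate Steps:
n(k, G) = 105 - 3*G² (n(k, G) = 6 + ((G*(-3))*G + 99) = 6 + ((-3*G)*G + 99) = 6 + (-3*G² + 99) = 6 + (99 - 3*G²) = 105 - 3*G²)
L = -560 (L = -80*7 = -560)
-33637 - ((L - 1*12426)/12680 - 20929/n(-101, -157)) = -33637 - ((-560 - 1*12426)/12680 - 20929/(105 - 3*(-157)²)) = -33637 - ((-560 - 12426)*(1/12680) - 20929/(105 - 3*24649)) = -33637 - (-12986*1/12680 - 20929/(105 - 73947)) = -33637 - (-6493/6340 - 20929/(-73842)) = -33637 - (-6493/6340 - 20929*(-1/73842)) = -33637 - (-6493/6340 + 20929/73842) = -33637 - 1*(-173383123/234079140) = -33637 + 173383123/234079140 = -7873546649057/234079140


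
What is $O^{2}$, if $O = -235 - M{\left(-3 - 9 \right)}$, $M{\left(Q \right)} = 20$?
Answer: $65025$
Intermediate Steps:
$O = -255$ ($O = -235 - 20 = -255$)
$O^{2} = \left(-255\right)^{2} = 65025$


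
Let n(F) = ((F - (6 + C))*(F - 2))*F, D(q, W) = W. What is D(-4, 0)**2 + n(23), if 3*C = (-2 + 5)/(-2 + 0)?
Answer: 16905/2 ≈ 8452.5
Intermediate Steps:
C = -1/2 (C = ((-2 + 5)/(-2 + 0))/3 = (3/(-2))/3 = (3*(-1/2))/3 = (1/3)*(-3/2) = -1/2 ≈ -0.50000)
n(F) = F*(-2 + F)*(-11/2 + F) (n(F) = ((F - (6 - 1/2))*(F - 2))*F = ((F - 1*11/2)*(-2 + F))*F = ((F - 11/2)*(-2 + F))*F = ((-11/2 + F)*(-2 + F))*F = ((-2 + F)*(-11/2 + F))*F = F*(-2 + F)*(-11/2 + F))
D(-4, 0)**2 + n(23) = 0**2 + (1/2)*23*(22 - 15*23 + 2*23**2) = 0 + (1/2)*23*(22 - 345 + 2*529) = 0 + (1/2)*23*(22 - 345 + 1058) = 0 + (1/2)*23*735 = 0 + 16905/2 = 16905/2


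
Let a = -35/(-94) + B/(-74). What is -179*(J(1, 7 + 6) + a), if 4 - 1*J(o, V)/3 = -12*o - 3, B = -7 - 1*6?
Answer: -17913604/1739 ≈ -10301.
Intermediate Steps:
B = -13 (B = -7 - 6 = -13)
J(o, V) = 21 + 36*o (J(o, V) = 12 - 3*(-12*o - 3) = 12 - 3*(-3 - 12*o) = 12 + (9 + 36*o) = 21 + 36*o)
a = 953/1739 (a = -35/(-94) - 13/(-74) = -35*(-1/94) - 13*(-1/74) = 35/94 + 13/74 = 953/1739 ≈ 0.54802)
-179*(J(1, 7 + 6) + a) = -179*((21 + 36*1) + 953/1739) = -179*((21 + 36) + 953/1739) = -179*(57 + 953/1739) = -179*100076/1739 = -17913604/1739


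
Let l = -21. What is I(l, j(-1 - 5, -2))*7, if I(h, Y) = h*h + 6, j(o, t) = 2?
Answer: 3129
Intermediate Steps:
I(h, Y) = 6 + h**2 (I(h, Y) = h**2 + 6 = 6 + h**2)
I(l, j(-1 - 5, -2))*7 = (6 + (-21)**2)*7 = (6 + 441)*7 = 447*7 = 3129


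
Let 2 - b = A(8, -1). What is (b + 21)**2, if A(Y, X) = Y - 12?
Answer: 729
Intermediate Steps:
A(Y, X) = -12 + Y
b = 6 (b = 2 - (-12 + 8) = 2 - 1*(-4) = 2 + 4 = 6)
(b + 21)**2 = (6 + 21)**2 = 27**2 = 729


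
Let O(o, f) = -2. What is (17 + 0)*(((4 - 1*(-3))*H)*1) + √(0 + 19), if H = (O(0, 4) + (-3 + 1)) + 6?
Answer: 238 + √19 ≈ 242.36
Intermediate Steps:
H = 2 (H = (-2 + (-3 + 1)) + 6 = (-2 - 2) + 6 = -4 + 6 = 2)
(17 + 0)*(((4 - 1*(-3))*H)*1) + √(0 + 19) = (17 + 0)*(((4 - 1*(-3))*2)*1) + √(0 + 19) = 17*(((4 + 3)*2)*1) + √19 = 17*((7*2)*1) + √19 = 17*(14*1) + √19 = 17*14 + √19 = 238 + √19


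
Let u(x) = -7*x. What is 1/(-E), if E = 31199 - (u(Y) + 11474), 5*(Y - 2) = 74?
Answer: -5/99213 ≈ -5.0397e-5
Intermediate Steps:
Y = 84/5 (Y = 2 + (⅕)*74 = 2 + 74/5 = 84/5 ≈ 16.800)
E = 99213/5 (E = 31199 - (-7*84/5 + 11474) = 31199 - (-588/5 + 11474) = 31199 - 1*56782/5 = 31199 - 56782/5 = 99213/5 ≈ 19843.)
1/(-E) = 1/(-1*99213/5) = 1/(-99213/5) = -5/99213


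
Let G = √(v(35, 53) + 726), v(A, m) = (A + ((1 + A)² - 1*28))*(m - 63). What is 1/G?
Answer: -I*√769/3076 ≈ -0.0090152*I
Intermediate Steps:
v(A, m) = (-63 + m)*(-28 + A + (1 + A)²) (v(A, m) = (A + ((1 + A)² - 28))*(-63 + m) = (A + (-28 + (1 + A)²))*(-63 + m) = (-28 + A + (1 + A)²)*(-63 + m) = (-63 + m)*(-28 + A + (1 + A)²))
G = 4*I*√769 (G = √((1701 - 189*35 - 63*35² - 27*53 + 53*35² + 3*35*53) + 726) = √((1701 - 6615 - 63*1225 - 1431 + 53*1225 + 5565) + 726) = √((1701 - 6615 - 77175 - 1431 + 64925 + 5565) + 726) = √(-13030 + 726) = √(-12304) = 4*I*√769 ≈ 110.92*I)
1/G = 1/(4*I*√769) = -I*√769/3076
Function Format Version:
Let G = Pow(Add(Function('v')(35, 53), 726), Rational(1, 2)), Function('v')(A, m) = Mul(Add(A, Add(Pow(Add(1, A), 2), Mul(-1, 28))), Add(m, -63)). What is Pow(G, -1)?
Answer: Mul(Rational(-1, 3076), I, Pow(769, Rational(1, 2))) ≈ Mul(-0.0090152, I)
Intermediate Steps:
Function('v')(A, m) = Mul(Add(-63, m), Add(-28, A, Pow(Add(1, A), 2))) (Function('v')(A, m) = Mul(Add(A, Add(Pow(Add(1, A), 2), -28)), Add(-63, m)) = Mul(Add(A, Add(-28, Pow(Add(1, A), 2))), Add(-63, m)) = Mul(Add(-28, A, Pow(Add(1, A), 2)), Add(-63, m)) = Mul(Add(-63, m), Add(-28, A, Pow(Add(1, A), 2))))
G = Mul(4, I, Pow(769, Rational(1, 2))) (G = Pow(Add(Add(1701, Mul(-189, 35), Mul(-63, Pow(35, 2)), Mul(-27, 53), Mul(53, Pow(35, 2)), Mul(3, 35, 53)), 726), Rational(1, 2)) = Pow(Add(Add(1701, -6615, Mul(-63, 1225), -1431, Mul(53, 1225), 5565), 726), Rational(1, 2)) = Pow(Add(Add(1701, -6615, -77175, -1431, 64925, 5565), 726), Rational(1, 2)) = Pow(Add(-13030, 726), Rational(1, 2)) = Pow(-12304, Rational(1, 2)) = Mul(4, I, Pow(769, Rational(1, 2))) ≈ Mul(110.92, I))
Pow(G, -1) = Pow(Mul(4, I, Pow(769, Rational(1, 2))), -1) = Mul(Rational(-1, 3076), I, Pow(769, Rational(1, 2)))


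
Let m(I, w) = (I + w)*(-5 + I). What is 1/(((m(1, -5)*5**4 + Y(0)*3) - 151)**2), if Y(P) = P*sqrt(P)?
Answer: 1/97002801 ≈ 1.0309e-8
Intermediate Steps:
m(I, w) = (-5 + I)*(I + w)
Y(P) = P**(3/2)
1/(((m(1, -5)*5**4 + Y(0)*3) - 151)**2) = 1/((((1**2 - 5*1 - 5*(-5) + 1*(-5))*5**4 + 0**(3/2)*3) - 151)**2) = 1/((((1 - 5 + 25 - 5)*625 + 0*3) - 151)**2) = 1/(((16*625 + 0) - 151)**2) = 1/(((10000 + 0) - 151)**2) = 1/((10000 - 151)**2) = 1/(9849**2) = 1/97002801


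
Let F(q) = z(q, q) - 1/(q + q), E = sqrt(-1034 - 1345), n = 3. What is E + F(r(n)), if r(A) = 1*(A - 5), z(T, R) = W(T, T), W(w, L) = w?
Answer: -7/4 + I*sqrt(2379) ≈ -1.75 + 48.775*I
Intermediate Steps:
z(T, R) = T
E = I*sqrt(2379) (E = sqrt(-2379) = I*sqrt(2379) ≈ 48.775*I)
r(A) = -5 + A (r(A) = 1*(-5 + A) = -5 + A)
F(q) = q - 1/(2*q) (F(q) = q - 1/(q + q) = q - 1/(2*q))
E + F(r(n)) = I*sqrt(2379) + ((-5 + 3) - 1/(2*(-5 + 3))) = I*sqrt(2379) + (-2 - 1/2/(-2)) = I*sqrt(2379) + (-2 - 1/2*(-1/2)) = I*sqrt(2379) + (-2 + 1/4) = I*sqrt(2379) - 7/4 = -7/4 + I*sqrt(2379)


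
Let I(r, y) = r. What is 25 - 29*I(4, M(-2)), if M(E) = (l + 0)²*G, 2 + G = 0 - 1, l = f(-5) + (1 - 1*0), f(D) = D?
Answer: -91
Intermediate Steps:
l = -4 (l = -5 + (1 - 1*0) = -5 + (1 + 0) = -5 + 1 = -4)
G = -3 (G = -2 + (0 - 1) = -2 - 1 = -3)
M(E) = -48 (M(E) = (-4 + 0)²*(-3) = (-4)²*(-3) = 16*(-3) = -48)
25 - 29*I(4, M(-2)) = 25 - 29*4 = 25 - 116 = -91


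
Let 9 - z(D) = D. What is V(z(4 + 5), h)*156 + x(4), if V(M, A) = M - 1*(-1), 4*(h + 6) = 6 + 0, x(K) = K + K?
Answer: 164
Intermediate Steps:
z(D) = 9 - D
x(K) = 2*K
h = -9/2 (h = -6 + (6 + 0)/4 = -6 + (1/4)*6 = -6 + 3/2 = -9/2 ≈ -4.5000)
V(M, A) = 1 + M (V(M, A) = M + 1 = 1 + M)
V(z(4 + 5), h)*156 + x(4) = (1 + (9 - (4 + 5)))*156 + 2*4 = (1 + (9 - 1*9))*156 + 8 = (1 + (9 - 9))*156 + 8 = (1 + 0)*156 + 8 = 1*156 + 8 = 156 + 8 = 164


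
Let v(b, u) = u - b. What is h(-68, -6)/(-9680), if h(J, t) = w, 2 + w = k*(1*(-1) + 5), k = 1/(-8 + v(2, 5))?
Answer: 7/24200 ≈ 0.00028926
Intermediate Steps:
k = -⅕ (k = 1/(-8 + (5 - 1*2)) = 1/(-8 + (5 - 2)) = 1/(-8 + 3) = 1/(-5) = -⅕ ≈ -0.20000)
w = -14/5 (w = -2 - (1*(-1) + 5)/5 = -2 - (-1 + 5)/5 = -2 - ⅕*4 = -2 - ⅘ = -14/5 ≈ -2.8000)
h(J, t) = -14/5
h(-68, -6)/(-9680) = -14/5/(-9680) = -14/5*(-1/9680) = 7/24200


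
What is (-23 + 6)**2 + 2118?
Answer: 2407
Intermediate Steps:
(-23 + 6)**2 + 2118 = (-17)**2 + 2118 = 289 + 2118 = 2407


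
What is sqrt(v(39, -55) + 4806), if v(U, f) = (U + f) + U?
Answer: sqrt(4829) ≈ 69.491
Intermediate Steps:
v(U, f) = f + 2*U
sqrt(v(39, -55) + 4806) = sqrt((-55 + 2*39) + 4806) = sqrt((-55 + 78) + 4806) = sqrt(23 + 4806) = sqrt(4829)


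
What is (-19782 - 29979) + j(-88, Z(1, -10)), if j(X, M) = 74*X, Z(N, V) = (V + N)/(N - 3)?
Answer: -56273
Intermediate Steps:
Z(N, V) = (N + V)/(-3 + N)
(-19782 - 29979) + j(-88, Z(1, -10)) = (-19782 - 29979) + 74*(-88) = -49761 - 6512 = -56273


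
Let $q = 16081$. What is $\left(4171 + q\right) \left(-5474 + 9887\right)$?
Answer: $89372076$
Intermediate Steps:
$\left(4171 + q\right) \left(-5474 + 9887\right) = \left(4171 + 16081\right) \left(-5474 + 9887\right) = 20252 \cdot 4413 = 89372076$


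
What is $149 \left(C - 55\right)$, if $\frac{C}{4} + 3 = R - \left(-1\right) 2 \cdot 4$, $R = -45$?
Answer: $-32035$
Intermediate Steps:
$C = -160$ ($C = -12 + 4 \left(-45 - \left(-1\right) 2 \cdot 4\right) = -12 + 4 \left(-45 - \left(-2\right) 4\right) = -12 + 4 \left(-45 - -8\right) = -12 + 4 \left(-45 + 8\right) = -12 + 4 \left(-37\right) = -12 - 148 = -160$)
$149 \left(C - 55\right) = 149 \left(-160 - 55\right) = 149 \left(-215\right) = -32035$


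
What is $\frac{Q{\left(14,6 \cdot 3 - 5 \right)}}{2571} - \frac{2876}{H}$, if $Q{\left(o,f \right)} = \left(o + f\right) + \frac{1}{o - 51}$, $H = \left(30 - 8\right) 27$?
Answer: $- \frac{45498740}{9417573} \approx -4.8313$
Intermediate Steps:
$H = 594$ ($H = 22 \cdot 27 = 594$)
$Q{\left(o,f \right)} = f + o + \frac{1}{-51 + o}$ ($Q{\left(o,f \right)} = \left(f + o\right) + \frac{1}{-51 + o} = f + o + \frac{1}{-51 + o}$)
$\frac{Q{\left(14,6 \cdot 3 - 5 \right)}}{2571} - \frac{2876}{H} = \frac{\frac{1}{-51 + 14} \left(1 + 14^{2} - 51 \left(6 \cdot 3 - 5\right) - 714 + \left(6 \cdot 3 - 5\right) 14\right)}{2571} - \frac{2876}{594} = \frac{1 + 196 - 51 \left(18 - 5\right) - 714 + \left(18 - 5\right) 14}{-37} \cdot \frac{1}{2571} - \frac{1438}{297} = - \frac{1 + 196 - 663 - 714 + 13 \cdot 14}{37} \cdot \frac{1}{2571} - \frac{1438}{297} = - \frac{1 + 196 - 663 - 714 + 182}{37} \cdot \frac{1}{2571} - \frac{1438}{297} = \left(- \frac{1}{37}\right) \left(-998\right) \frac{1}{2571} - \frac{1438}{297} = \frac{998}{37} \cdot \frac{1}{2571} - \frac{1438}{297} = \frac{998}{95127} - \frac{1438}{297} = - \frac{45498740}{9417573}$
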